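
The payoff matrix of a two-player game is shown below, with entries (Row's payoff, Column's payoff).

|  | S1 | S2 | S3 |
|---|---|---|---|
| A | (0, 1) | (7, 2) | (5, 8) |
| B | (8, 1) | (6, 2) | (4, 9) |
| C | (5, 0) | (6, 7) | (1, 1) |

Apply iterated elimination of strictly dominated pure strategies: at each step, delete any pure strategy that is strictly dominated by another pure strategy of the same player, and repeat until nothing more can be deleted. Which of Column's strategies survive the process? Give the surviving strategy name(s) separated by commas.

S3

Column S1 is eliminated: S2 beats it against every remaining row (A: 2>1, B: 2>1, C: 7>0).
Row's strategy B is strictly dominated by A (S2: 7>6, S3: 5>4) and is removed.
Row's strategy C is strictly dominated by A (S2: 7>6, S3: 5>1) and is removed.
For Column, S3 strictly dominates S2 on the remaining rows (A: 8>2); eliminate S2.
Among the remaining strategies, none is strictly dominated by another pure strategy of the same player, so the elimination stops.
Surviving strategies — Row: {A}; Column: {S3}.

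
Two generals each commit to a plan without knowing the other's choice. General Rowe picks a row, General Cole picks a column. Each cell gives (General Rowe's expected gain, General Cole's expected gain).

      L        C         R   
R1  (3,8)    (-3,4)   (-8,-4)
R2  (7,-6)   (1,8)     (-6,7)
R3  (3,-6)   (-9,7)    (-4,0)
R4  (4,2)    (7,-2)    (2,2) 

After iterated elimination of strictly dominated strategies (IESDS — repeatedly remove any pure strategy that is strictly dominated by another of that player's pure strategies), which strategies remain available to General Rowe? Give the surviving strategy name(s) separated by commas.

Row R1 is eliminated: R2 beats it against every remaining column (L: 7>3, C: 1>-3, R: -6>-8).
For General Rowe, R4 strictly dominates R3 on the remaining columns (L: 4>3, C: 7>-9, R: 2>-4); eliminate R3.
Among the remaining strategies, none is strictly dominated by another pure strategy of the same player, so the elimination stops.
Surviving strategies — General Rowe: {R2, R4}; General Cole: {L, C, R}.

R2, R4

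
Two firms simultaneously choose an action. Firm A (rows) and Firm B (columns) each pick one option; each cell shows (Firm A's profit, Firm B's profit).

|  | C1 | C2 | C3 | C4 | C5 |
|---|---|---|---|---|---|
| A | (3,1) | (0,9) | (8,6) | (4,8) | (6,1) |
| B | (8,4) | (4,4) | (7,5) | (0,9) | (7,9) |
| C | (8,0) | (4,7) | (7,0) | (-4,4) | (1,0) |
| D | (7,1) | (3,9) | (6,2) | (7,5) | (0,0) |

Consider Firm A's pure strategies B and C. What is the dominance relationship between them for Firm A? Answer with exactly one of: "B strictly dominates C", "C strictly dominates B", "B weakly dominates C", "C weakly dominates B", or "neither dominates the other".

B's payoffs vs C's, by Firm B's action — C1: 8=8, C2: 4=4, C3: 7=7, C4: 0>-4, C5: 7>1.
B is at least as good everywhere and strictly better somewhere (tied only at C1, C2, C3), so B weakly but not strictly dominates C.

B weakly dominates C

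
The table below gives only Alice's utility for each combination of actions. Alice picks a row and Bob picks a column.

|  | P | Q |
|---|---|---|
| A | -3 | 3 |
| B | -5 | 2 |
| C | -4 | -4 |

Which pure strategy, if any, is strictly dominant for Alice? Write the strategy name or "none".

A vs B: P: -3>-5, Q: 3>2.
A vs C: P: -3>-4, Q: 3>-4.
A strictly beats every other strategy against every opponent action, so it is strictly dominant.

A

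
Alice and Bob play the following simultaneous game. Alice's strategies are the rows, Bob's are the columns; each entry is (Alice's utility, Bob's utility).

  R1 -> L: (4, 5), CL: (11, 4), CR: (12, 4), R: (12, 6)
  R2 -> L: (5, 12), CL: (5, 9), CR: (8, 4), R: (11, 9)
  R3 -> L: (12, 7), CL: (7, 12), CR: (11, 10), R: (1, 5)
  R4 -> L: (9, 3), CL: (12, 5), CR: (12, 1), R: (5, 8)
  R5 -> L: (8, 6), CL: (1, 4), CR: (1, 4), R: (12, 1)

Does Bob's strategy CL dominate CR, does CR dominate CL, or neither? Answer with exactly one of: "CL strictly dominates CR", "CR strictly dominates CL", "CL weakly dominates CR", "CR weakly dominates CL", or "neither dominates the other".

Compare CL to CR across every action of Alice: R1: 4=4, R2: 9>4, R3: 12>10, R4: 5>1, R5: 4=4.
CL is at least as good everywhere and strictly better somewhere (tied only at R1, R5), so CL weakly but not strictly dominates CR.

CL weakly dominates CR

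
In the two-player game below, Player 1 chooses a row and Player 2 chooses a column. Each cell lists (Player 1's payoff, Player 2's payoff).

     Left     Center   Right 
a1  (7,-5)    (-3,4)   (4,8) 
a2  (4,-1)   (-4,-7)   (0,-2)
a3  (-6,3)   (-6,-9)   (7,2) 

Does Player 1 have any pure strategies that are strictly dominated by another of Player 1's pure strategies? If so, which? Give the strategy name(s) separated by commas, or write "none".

a2

a1: no other strategy beats it everywhere (a2 at Left (7>4); a3 at Left (7>-6)).
a1 strictly dominates a2 — Left: 7>4, Center: -3>-4, Right: 4>0.
Nothing dominates a3: a1 at Right (7>4); a2 at Right (7>0).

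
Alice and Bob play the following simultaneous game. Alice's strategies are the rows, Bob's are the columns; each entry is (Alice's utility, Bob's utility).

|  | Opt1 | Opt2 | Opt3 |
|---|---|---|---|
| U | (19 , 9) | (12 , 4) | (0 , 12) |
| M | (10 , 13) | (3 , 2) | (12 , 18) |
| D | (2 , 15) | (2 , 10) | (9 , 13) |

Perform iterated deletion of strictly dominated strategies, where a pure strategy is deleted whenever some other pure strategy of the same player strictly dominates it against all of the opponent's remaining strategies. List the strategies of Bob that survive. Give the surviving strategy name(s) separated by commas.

For Alice, M strictly dominates D on the remaining columns (Opt1: 10>2, Opt2: 3>2, Opt3: 12>9); eliminate D.
Column Opt1 is eliminated: Opt3 beats it against every remaining row (U: 12>9, M: 18>13).
For Bob, Opt3 strictly dominates Opt2 on the remaining rows (U: 12>4, M: 18>2); eliminate Opt2.
Alice's strategy U is strictly dominated by M (Opt3: 12>0) and is removed.
Among the remaining strategies, none is strictly dominated by another pure strategy of the same player, so the elimination stops.
Surviving strategies — Alice: {M}; Bob: {Opt3}.

Opt3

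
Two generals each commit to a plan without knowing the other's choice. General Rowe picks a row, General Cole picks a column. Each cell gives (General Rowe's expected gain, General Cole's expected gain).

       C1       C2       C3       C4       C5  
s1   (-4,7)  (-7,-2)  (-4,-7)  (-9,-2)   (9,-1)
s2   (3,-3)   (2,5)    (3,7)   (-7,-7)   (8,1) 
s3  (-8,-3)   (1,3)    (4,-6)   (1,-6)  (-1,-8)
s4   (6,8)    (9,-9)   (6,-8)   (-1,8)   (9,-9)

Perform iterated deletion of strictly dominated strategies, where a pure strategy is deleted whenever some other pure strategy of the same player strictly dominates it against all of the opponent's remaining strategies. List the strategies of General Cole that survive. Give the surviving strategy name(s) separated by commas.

Row s2 is eliminated: s4 beats it against every remaining column (C1: 6>3, C2: 9>2, C3: 6>3, C4: -1>-7, C5: 9>8).
General Cole's strategy C3 is strictly dominated by C1 (s1: 7>-7, s3: -3>-6, s4: 8>-8) and is removed.
Column C5 is eliminated: C1 beats it against every remaining row (s1: 7>-1, s3: -3>-8, s4: 8>-9).
For General Rowe, s4 strictly dominates s1 on the remaining columns (C1: 6>-4, C2: 9>-7, C4: -1>-9); eliminate s1.
Among the remaining strategies, none is strictly dominated by another pure strategy of the same player, so the elimination stops.
Surviving strategies — General Rowe: {s3, s4}; General Cole: {C1, C2, C4}.

C1, C2, C4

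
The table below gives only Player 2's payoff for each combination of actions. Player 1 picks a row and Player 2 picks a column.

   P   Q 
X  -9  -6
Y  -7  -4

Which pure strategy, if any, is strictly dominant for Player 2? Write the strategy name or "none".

Q vs P: X: -6>-9, Y: -4>-7.
Q strictly beats every other strategy against every opponent action, so it is strictly dominant.

Q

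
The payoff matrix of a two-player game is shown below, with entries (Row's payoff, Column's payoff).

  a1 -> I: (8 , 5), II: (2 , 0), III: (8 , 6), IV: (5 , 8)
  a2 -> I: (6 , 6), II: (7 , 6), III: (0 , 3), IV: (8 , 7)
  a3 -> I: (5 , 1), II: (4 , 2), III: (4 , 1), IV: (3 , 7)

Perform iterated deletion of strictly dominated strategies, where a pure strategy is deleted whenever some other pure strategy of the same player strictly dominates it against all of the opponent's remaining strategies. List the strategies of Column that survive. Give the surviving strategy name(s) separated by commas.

IV

Column's strategy I is strictly dominated by IV (a1: 8>5, a2: 7>6, a3: 7>1) and is removed.
Column's strategy II is strictly dominated by IV (a1: 8>0, a2: 7>6, a3: 7>2) and is removed.
Row a3 is eliminated: a1 beats it against every remaining column (III: 8>4, IV: 5>3).
Column's strategy III is strictly dominated by IV (a1: 8>6, a2: 7>3) and is removed.
For Row, a2 strictly dominates a1 on the remaining columns (IV: 8>5); eliminate a1.
Among the remaining strategies, none is strictly dominated by another pure strategy of the same player, so the elimination stops.
Surviving strategies — Row: {a2}; Column: {IV}.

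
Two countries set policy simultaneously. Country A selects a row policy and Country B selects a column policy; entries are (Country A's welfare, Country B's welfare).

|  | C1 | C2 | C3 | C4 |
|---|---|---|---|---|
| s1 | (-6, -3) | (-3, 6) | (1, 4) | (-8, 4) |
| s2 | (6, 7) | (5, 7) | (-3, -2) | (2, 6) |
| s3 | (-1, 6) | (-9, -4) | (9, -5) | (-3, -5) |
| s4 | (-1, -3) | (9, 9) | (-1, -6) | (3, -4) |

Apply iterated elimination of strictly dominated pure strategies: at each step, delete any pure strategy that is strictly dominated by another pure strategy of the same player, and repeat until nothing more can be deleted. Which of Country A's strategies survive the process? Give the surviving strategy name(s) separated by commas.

Country B's strategy C3 is strictly dominated by C2 (s1: 6>4, s2: 7>-2, s3: -4>-5, s4: 9>-6) and is removed.
Country A's strategy s1 is strictly dominated by s2 (C1: 6>-6, C2: 5>-3, C4: 2>-8) and is removed.
Country A's strategy s3 is strictly dominated by s2 (C1: 6>-1, C2: 5>-9, C4: 2>-3) and is removed.
Country B's strategy C4 is strictly dominated by C1 (s2: 7>6, s4: -3>-4) and is removed.
Among the remaining strategies, none is strictly dominated by another pure strategy of the same player, so the elimination stops.
Surviving strategies — Country A: {s2, s4}; Country B: {C1, C2}.

s2, s4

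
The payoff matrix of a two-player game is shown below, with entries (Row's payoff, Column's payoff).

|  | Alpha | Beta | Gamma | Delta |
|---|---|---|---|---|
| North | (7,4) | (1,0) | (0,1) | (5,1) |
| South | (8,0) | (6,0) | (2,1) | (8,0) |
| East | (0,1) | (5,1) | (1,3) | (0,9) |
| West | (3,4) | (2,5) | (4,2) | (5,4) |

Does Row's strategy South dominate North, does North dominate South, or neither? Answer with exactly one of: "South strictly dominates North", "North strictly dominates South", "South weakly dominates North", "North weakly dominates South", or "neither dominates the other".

South's payoffs vs North's, by Column's action — Alpha: 8>7, Beta: 6>1, Gamma: 2>0, Delta: 8>5.
Every comparison favours South, so South strictly dominates North.

South strictly dominates North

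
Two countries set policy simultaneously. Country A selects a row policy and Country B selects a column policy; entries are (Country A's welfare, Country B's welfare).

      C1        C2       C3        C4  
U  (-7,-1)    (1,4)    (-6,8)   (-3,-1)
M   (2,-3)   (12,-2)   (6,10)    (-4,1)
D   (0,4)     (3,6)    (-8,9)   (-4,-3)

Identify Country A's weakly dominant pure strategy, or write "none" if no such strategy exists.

none

U fails to dominate M at C1 (-7<2).
M fails to dominate U at C4 (-4<-3).
D fails to dominate U at C3 (-8<-6).
No single strategy dominates all the others.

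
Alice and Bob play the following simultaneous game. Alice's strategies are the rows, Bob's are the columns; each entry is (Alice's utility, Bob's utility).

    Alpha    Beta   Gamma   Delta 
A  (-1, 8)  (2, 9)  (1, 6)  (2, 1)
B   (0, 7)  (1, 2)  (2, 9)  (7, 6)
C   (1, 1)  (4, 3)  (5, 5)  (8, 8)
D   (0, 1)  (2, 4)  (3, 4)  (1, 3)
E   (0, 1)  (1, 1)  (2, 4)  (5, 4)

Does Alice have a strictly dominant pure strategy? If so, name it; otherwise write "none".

C

C vs A: Alpha: 1>-1, Beta: 4>2, Gamma: 5>1, Delta: 8>2.
C vs B: Alpha: 1>0, Beta: 4>1, Gamma: 5>2, Delta: 8>7.
C vs D: Alpha: 1>0, Beta: 4>2, Gamma: 5>3, Delta: 8>1.
C vs E: Alpha: 1>0, Beta: 4>1, Gamma: 5>2, Delta: 8>5.
C strictly beats every other strategy against every opponent action, so it is strictly dominant.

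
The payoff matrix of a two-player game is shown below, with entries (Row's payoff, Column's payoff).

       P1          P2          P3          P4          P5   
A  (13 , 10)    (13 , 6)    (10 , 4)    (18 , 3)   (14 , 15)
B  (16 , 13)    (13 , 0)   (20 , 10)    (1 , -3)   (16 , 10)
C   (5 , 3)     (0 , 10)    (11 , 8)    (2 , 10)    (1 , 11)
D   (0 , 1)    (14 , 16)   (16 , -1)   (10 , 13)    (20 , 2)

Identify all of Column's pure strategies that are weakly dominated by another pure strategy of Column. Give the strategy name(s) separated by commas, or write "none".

P3, P4

Nothing dominates P1: P2 at A (10>6); P3 at A (10>4); P4 at A (10>3); P5 at B (13>10).
P2 is not dominated — it holds its own against P1 at C (10>3); P3 at A (6>4); P4 at A (6>3); P5 at D (16>2).
P3: dominated, since P5 does at least as well everywhere (A: 15>4, B: 10=10, C: 11>8, D: 2>-1).
P4: dominated, since P2 does at least as well everywhere (A: 6>3, B: 0>-3, C: 10=10, D: 16>13).
Nothing dominates P5: P1 at A (15>10); P2 at A (15>6); P3 at A (15>4); P4 at A (15>3).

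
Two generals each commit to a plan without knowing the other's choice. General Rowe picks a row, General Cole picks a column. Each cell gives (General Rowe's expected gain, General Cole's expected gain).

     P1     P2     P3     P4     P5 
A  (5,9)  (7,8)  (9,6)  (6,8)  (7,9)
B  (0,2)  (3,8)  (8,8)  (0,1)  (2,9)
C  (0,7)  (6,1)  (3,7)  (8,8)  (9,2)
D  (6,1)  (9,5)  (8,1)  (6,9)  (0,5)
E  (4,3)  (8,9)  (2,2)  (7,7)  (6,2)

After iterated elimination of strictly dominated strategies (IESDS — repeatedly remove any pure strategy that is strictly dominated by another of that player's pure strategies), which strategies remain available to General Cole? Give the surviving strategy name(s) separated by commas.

P1, P2, P4, P5

Row B is eliminated: A beats it against every remaining column (P1: 5>0, P2: 7>3, P3: 9>8, P4: 6>0, P5: 7>2).
General Cole's strategy P3 is strictly dominated by P4 (A: 8>6, C: 8>7, D: 9>1, E: 7>2) and is removed.
Among the remaining strategies, none is strictly dominated by another pure strategy of the same player, so the elimination stops.
Surviving strategies — General Rowe: {A, C, D, E}; General Cole: {P1, P2, P4, P5}.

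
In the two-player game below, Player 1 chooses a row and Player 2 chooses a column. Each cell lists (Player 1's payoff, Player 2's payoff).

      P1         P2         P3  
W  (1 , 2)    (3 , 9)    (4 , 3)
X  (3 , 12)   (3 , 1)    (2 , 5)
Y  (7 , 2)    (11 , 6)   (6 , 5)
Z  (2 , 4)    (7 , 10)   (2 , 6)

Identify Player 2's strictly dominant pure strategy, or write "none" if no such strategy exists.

none

P1 fails to dominate P2 at W (2<9).
P2 fails to dominate P1 at X (1<12).
P3 fails to dominate P1 at X (5<12).
No single strategy dominates all the others.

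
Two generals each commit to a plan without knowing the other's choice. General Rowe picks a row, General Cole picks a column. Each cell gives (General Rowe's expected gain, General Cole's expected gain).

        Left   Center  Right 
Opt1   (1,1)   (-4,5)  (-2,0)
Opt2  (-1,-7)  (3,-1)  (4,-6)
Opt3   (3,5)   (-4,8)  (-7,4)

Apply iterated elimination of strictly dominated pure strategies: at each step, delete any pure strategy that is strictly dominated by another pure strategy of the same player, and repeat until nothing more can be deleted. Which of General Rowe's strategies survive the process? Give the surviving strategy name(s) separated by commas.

General Cole's strategy Left is strictly dominated by Center (Opt1: 5>1, Opt2: -1>-7, Opt3: 8>5) and is removed.
General Rowe's strategy Opt1 is strictly dominated by Opt2 (Center: 3>-4, Right: 4>-2) and is removed.
General Rowe's strategy Opt3 is strictly dominated by Opt2 (Center: 3>-4, Right: 4>-7) and is removed.
Column Right is eliminated: Center beats it against every remaining row (Opt2: -1>-6).
Among the remaining strategies, none is strictly dominated by another pure strategy of the same player, so the elimination stops.
Surviving strategies — General Rowe: {Opt2}; General Cole: {Center}.

Opt2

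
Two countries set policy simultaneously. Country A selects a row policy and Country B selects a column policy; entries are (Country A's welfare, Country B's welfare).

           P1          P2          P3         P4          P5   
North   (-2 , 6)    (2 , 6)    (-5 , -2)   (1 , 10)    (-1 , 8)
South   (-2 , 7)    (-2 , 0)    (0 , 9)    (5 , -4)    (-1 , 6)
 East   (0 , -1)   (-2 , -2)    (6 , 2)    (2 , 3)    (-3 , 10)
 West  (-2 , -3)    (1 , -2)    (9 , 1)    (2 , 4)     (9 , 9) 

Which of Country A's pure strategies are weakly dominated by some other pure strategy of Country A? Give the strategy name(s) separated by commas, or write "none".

North is not dominated — it holds its own against South at P2 (2>-2); East at P2 (2>-2); West at P2 (2>1).
Nothing dominates South: North at P3 (0>-5); East at P4 (5>2); West at P4 (5>2).
East is not dominated — it holds its own against North at P1 (0>-2); South at P1 (0>-2); West at P1 (0>-2).
West: no other strategy beats it everywhere (North at P3 (9>-5); South at P2 (1>-2); East at P2 (1>-2)).

none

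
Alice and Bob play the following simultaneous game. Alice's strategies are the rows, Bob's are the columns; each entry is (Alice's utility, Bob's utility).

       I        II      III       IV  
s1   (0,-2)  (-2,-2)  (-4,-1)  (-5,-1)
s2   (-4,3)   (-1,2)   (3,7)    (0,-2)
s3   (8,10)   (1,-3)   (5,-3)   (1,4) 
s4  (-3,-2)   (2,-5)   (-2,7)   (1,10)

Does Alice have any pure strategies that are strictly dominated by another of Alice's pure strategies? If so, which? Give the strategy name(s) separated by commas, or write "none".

s1, s2

s3 strictly dominates s1 — I: 8>0, II: 1>-2, III: 5>-4, IV: 1>-5.
s2 is strictly dominated by s3 (I: 8>-4, II: 1>-1, III: 5>3, IV: 1>0).
s3 is not dominated — it holds its own against s1 at I (8>0); s2 at I (8>-4); s4 at I (8>-3).
s4: no other strategy beats it everywhere (s1 at II (2>-2); s2 at I (-3>-4); s3 at II (2>1)).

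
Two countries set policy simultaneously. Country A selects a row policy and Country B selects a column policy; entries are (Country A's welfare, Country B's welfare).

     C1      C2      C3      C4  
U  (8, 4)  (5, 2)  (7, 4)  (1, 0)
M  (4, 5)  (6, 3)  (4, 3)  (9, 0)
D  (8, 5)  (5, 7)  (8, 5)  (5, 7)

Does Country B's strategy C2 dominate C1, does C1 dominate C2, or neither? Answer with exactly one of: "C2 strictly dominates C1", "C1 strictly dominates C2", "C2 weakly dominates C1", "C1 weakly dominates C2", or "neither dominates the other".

Compare C2 to C1 across every action of Country A: U: 2<4, M: 3<5, D: 7>5.
C2 does better at D but worse at U, M; neither strategy dominates the other.

neither dominates the other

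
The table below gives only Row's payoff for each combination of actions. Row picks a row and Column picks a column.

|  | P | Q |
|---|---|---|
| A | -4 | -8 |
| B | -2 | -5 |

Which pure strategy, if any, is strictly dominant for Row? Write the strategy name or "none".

B

B vs A: P: -2>-4, Q: -5>-8.
B strictly beats every other strategy against every opponent action, so it is strictly dominant.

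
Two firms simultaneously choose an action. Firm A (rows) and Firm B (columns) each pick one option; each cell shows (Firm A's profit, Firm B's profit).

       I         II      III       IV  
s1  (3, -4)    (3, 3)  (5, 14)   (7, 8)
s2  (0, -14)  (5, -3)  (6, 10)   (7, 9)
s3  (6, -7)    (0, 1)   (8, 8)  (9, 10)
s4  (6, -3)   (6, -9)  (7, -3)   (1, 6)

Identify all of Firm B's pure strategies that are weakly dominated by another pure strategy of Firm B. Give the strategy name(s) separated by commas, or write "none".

I, II

I: dominated, since III does at least as well everywhere (s1: 14>-4, s2: 10>-14, s3: 8>-7, s4: -3=-3).
II is weakly dominated by III (s1: 14>3, s2: 10>-3, s3: 8>1, s4: -3>-9).
III is not dominated — it holds its own against I at s1 (14>-4); II at s1 (14>3); IV at s1 (14>8).
IV is not dominated — it holds its own against I at s1 (8>-4); II at s1 (8>3); III at s3 (10>8).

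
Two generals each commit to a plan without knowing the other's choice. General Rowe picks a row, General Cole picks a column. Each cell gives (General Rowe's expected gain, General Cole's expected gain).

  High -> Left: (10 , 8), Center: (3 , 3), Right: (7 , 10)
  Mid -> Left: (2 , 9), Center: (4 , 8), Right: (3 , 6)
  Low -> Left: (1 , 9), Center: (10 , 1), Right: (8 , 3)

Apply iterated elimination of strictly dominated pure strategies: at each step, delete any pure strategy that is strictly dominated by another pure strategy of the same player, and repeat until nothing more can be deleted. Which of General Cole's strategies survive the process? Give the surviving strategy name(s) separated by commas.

General Cole's strategy Center is strictly dominated by Left (High: 8>3, Mid: 9>8, Low: 9>1) and is removed.
For General Rowe, High strictly dominates Mid on the remaining columns (Left: 10>2, Right: 7>3); eliminate Mid.
Among the remaining strategies, none is strictly dominated by another pure strategy of the same player, so the elimination stops.
Surviving strategies — General Rowe: {High, Low}; General Cole: {Left, Right}.

Left, Right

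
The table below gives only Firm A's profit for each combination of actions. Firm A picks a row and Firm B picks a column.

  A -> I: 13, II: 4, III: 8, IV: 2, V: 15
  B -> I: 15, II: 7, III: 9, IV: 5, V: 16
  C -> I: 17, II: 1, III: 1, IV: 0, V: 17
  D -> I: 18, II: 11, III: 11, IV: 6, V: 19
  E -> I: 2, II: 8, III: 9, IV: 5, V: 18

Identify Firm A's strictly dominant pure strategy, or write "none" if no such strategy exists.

D

D vs A: I: 18>13, II: 11>4, III: 11>8, IV: 6>2, V: 19>15.
D vs B: I: 18>15, II: 11>7, III: 11>9, IV: 6>5, V: 19>16.
D vs C: I: 18>17, II: 11>1, III: 11>1, IV: 6>0, V: 19>17.
D vs E: I: 18>2, II: 11>8, III: 11>9, IV: 6>5, V: 19>18.
D strictly beats every other strategy against every opponent action, so it is strictly dominant.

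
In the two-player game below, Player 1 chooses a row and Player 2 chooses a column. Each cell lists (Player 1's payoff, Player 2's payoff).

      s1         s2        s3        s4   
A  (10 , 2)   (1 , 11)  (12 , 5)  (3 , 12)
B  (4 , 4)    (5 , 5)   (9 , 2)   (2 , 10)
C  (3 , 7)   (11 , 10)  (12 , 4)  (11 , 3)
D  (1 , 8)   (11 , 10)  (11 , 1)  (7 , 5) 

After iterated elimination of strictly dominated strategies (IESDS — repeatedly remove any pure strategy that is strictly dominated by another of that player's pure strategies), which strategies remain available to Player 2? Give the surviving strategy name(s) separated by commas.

s2

Column s1 is eliminated: s2 beats it against every remaining row (A: 11>2, B: 5>4, C: 10>7, D: 10>8).
Row B is eliminated: C beats it against every remaining column (s2: 11>5, s3: 12>9, s4: 11>2).
Player 2's strategy s3 is strictly dominated by s2 (A: 11>5, C: 10>4, D: 10>1) and is removed.
Player 1's strategy A is strictly dominated by C (s2: 11>1, s4: 11>3) and is removed.
Column s4 is eliminated: s2 beats it against every remaining row (C: 10>3, D: 10>5).
Among the remaining strategies, none is strictly dominated by another pure strategy of the same player, so the elimination stops.
Surviving strategies — Player 1: {C, D}; Player 2: {s2}.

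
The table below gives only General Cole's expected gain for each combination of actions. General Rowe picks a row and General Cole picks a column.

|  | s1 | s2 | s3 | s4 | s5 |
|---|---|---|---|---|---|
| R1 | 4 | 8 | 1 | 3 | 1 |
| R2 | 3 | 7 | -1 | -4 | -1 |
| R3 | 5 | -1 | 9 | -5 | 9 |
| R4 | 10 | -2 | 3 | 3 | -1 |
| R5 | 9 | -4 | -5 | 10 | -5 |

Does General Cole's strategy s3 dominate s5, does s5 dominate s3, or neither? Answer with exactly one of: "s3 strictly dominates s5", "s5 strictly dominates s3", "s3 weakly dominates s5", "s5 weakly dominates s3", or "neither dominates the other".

s3's payoffs vs s5's, by General Rowe's action — R1: 1=1, R2: -1=-1, R3: 9=9, R4: 3>-1, R5: -5=-5.
s3 is at least as good everywhere and strictly better somewhere (tied only at R1, R2, R3, R5), so s3 weakly but not strictly dominates s5.

s3 weakly dominates s5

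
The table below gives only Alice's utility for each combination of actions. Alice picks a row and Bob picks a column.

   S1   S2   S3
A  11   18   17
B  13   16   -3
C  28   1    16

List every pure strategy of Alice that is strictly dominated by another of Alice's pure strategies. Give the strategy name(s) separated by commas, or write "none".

A is not dominated — it holds its own against B at S2 (18>16); C at S2 (18>1).
B: no other strategy beats it everywhere (A at S1 (13>11); C at S2 (16>1)).
C is not dominated — it holds its own against A at S1 (28>11); B at S1 (28>13).

none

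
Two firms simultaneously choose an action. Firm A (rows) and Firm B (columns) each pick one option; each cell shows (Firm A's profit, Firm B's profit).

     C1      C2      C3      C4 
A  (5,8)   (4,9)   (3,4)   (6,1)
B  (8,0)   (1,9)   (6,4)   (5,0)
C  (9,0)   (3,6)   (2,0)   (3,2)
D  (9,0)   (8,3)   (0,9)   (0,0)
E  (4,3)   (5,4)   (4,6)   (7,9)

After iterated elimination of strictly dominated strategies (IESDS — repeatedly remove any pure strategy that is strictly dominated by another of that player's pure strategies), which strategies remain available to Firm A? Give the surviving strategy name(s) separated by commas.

Firm B's strategy C1 is strictly dominated by C2 (A: 9>8, B: 9>0, C: 6>0, D: 3>0, E: 4>3) and is removed.
For Firm A, E strictly dominates A on the remaining columns (C2: 5>4, C3: 4>3, C4: 7>6); eliminate A.
For Firm A, E strictly dominates C on the remaining columns (C2: 5>3, C3: 4>2, C4: 7>3); eliminate C.
Among the remaining strategies, none is strictly dominated by another pure strategy of the same player, so the elimination stops.
Surviving strategies — Firm A: {B, D, E}; Firm B: {C2, C3, C4}.

B, D, E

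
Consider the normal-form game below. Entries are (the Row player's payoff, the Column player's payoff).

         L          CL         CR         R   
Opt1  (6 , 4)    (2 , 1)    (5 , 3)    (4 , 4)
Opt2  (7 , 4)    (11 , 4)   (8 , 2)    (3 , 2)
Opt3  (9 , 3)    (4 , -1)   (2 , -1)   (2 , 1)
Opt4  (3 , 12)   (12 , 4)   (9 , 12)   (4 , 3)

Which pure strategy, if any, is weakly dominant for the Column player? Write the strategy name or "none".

L

L vs CL: Opt1: 4>1, Opt2: 4=4, Opt3: 3>-1, Opt4: 12>4.
L vs CR: Opt1: 4>3, Opt2: 4>2, Opt3: 3>-1, Opt4: 12=12.
L vs R: Opt1: 4=4, Opt2: 4>2, Opt3: 3>1, Opt4: 12>3.
L is at least as good as every other strategy against every opponent action, so it is weakly dominant.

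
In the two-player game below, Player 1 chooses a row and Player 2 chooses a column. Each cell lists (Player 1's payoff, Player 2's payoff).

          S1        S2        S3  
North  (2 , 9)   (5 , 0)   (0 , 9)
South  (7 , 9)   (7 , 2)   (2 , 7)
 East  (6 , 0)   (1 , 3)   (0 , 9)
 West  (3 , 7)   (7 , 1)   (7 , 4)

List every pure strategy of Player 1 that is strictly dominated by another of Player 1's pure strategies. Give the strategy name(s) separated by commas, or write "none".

North: dominated, since South does at least as well everywhere (S1: 7>2, S2: 7>5, S3: 2>0).
South: no other strategy beats it everywhere (North at S1 (7>2); East at S1 (7>6); West at S1 (7>3)).
South strictly dominates East — S1: 7>6, S2: 7>1, S3: 2>0.
West: no other strategy beats it everywhere (North at S1 (3>2); South at S2 (7=7); East at S2 (7>1)).

North, East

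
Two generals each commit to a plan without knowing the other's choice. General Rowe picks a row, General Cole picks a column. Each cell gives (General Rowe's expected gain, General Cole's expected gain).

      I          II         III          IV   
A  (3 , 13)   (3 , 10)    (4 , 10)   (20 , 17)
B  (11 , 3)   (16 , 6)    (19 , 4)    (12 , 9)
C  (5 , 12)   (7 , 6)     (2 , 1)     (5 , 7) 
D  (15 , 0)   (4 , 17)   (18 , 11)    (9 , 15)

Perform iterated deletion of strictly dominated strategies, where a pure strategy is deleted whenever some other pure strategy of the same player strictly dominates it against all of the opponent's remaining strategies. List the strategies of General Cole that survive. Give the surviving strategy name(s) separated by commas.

IV

General Rowe's strategy C is strictly dominated by B (I: 11>5, II: 16>7, III: 19>2, IV: 12>5) and is removed.
For General Cole, IV strictly dominates I on the remaining rows (A: 17>13, B: 9>3, D: 15>0); eliminate I.
Row D is eliminated: B beats it against every remaining column (II: 16>4, III: 19>18, IV: 12>9).
General Cole's strategy II is strictly dominated by IV (A: 17>10, B: 9>6) and is removed.
Column III is eliminated: IV beats it against every remaining row (A: 17>10, B: 9>4).
General Rowe's strategy B is strictly dominated by A (IV: 20>12) and is removed.
Among the remaining strategies, none is strictly dominated by another pure strategy of the same player, so the elimination stops.
Surviving strategies — General Rowe: {A}; General Cole: {IV}.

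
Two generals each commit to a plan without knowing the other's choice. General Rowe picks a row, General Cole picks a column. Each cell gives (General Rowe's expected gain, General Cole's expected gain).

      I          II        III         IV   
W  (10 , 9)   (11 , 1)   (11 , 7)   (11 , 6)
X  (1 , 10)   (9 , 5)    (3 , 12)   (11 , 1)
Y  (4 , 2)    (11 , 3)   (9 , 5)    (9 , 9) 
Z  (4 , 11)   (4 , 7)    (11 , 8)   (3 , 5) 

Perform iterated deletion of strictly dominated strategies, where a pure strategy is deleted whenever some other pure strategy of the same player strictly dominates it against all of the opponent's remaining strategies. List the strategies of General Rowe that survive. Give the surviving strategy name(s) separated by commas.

W

General Cole's strategy II is strictly dominated by III (W: 7>1, X: 12>5, Y: 5>3, Z: 8>7) and is removed.
General Rowe's strategy Y is strictly dominated by W (I: 10>4, III: 11>9, IV: 11>9) and is removed.
For General Cole, I strictly dominates IV on the remaining rows (W: 9>6, X: 10>1, Z: 11>5); eliminate IV.
Row X is eliminated: W beats it against every remaining column (I: 10>1, III: 11>3).
Column III is eliminated: I beats it against every remaining row (W: 9>7, Z: 11>8).
For General Rowe, W strictly dominates Z on the remaining columns (I: 10>4); eliminate Z.
Among the remaining strategies, none is strictly dominated by another pure strategy of the same player, so the elimination stops.
Surviving strategies — General Rowe: {W}; General Cole: {I}.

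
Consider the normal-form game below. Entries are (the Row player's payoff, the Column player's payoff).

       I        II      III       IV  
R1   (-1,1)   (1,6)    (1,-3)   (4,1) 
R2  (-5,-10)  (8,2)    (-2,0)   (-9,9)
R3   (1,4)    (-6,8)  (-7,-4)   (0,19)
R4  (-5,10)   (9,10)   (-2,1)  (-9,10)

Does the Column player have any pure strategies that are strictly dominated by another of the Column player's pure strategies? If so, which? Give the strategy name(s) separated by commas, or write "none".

I is not dominated — it holds its own against II at R4 (10=10); III at R1 (1>-3); IV at R1 (1=1).
Nothing dominates II: I at R1 (6>1); III at R1 (6>-3); IV at R1 (6>1).
III is strictly dominated by II (R1: 6>-3, R2: 2>0, R3: 8>-4, R4: 10>1).
IV: no other strategy beats it everywhere (I at R1 (1=1); II at R2 (9>2); III at R1 (1>-3)).

III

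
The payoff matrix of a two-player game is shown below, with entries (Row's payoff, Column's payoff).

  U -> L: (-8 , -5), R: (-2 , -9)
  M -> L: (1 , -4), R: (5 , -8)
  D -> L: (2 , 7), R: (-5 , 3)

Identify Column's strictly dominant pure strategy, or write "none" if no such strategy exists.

L

L vs R: U: -5>-9, M: -4>-8, D: 7>3.
L strictly beats every other strategy against every opponent action, so it is strictly dominant.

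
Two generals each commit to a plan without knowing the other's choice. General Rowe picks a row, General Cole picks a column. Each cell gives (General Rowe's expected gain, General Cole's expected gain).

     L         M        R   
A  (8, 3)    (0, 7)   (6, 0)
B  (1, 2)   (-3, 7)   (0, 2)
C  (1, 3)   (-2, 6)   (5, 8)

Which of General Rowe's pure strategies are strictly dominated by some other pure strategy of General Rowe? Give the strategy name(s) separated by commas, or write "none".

A is not dominated — it holds its own against B at L (8>1); C at L (8>1).
A strictly dominates B — L: 8>1, M: 0>-3, R: 6>0.
C is strictly dominated by A (L: 8>1, M: 0>-2, R: 6>5).

B, C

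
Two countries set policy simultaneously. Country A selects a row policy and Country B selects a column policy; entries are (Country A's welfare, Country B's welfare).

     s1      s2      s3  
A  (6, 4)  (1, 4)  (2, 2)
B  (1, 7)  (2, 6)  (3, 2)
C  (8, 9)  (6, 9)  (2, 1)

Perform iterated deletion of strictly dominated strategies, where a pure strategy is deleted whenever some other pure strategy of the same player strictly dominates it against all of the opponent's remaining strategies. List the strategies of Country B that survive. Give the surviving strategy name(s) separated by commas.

s1, s2

Country B's strategy s3 is strictly dominated by s1 (A: 4>2, B: 7>2, C: 9>1) and is removed.
Country A's strategy A is strictly dominated by C (s1: 8>6, s2: 6>1) and is removed.
Country A's strategy B is strictly dominated by C (s1: 8>1, s2: 6>2) and is removed.
Among the remaining strategies, none is strictly dominated by another pure strategy of the same player, so the elimination stops.
Surviving strategies — Country A: {C}; Country B: {s1, s2}.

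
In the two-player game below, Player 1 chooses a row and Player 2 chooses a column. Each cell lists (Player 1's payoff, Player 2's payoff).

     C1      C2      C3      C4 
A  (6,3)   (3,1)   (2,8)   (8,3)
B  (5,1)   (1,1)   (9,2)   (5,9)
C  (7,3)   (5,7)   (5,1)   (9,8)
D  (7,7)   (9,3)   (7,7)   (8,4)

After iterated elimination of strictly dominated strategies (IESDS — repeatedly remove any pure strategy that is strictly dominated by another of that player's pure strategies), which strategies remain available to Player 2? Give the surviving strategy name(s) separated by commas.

C1, C3, C4

For Player 1, C strictly dominates A on the remaining columns (C1: 7>6, C2: 5>3, C3: 5>2, C4: 9>8); eliminate A.
For Player 2, C4 strictly dominates C2 on the remaining rows (B: 9>1, C: 8>7, D: 4>3); eliminate C2.
Among the remaining strategies, none is strictly dominated by another pure strategy of the same player, so the elimination stops.
Surviving strategies — Player 1: {B, C, D}; Player 2: {C1, C3, C4}.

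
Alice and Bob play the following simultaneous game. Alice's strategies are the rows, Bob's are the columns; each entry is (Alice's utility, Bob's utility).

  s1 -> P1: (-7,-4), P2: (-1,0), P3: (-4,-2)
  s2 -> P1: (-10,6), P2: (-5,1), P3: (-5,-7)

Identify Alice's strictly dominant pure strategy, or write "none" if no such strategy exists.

s1 vs s2: P1: -7>-10, P2: -1>-5, P3: -4>-5.
s1 strictly beats every other strategy against every opponent action, so it is strictly dominant.

s1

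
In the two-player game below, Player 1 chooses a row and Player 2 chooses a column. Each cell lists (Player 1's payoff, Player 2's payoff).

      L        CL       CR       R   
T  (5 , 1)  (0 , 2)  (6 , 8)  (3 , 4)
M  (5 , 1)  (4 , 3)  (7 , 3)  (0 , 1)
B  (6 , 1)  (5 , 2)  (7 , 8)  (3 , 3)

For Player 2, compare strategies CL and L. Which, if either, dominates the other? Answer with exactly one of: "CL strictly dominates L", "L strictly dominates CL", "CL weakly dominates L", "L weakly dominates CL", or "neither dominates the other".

Compare CL to L across each opponent action: T: 2>1, M: 3>1, B: 2>1.
Every comparison favours CL, so CL strictly dominates L.

CL strictly dominates L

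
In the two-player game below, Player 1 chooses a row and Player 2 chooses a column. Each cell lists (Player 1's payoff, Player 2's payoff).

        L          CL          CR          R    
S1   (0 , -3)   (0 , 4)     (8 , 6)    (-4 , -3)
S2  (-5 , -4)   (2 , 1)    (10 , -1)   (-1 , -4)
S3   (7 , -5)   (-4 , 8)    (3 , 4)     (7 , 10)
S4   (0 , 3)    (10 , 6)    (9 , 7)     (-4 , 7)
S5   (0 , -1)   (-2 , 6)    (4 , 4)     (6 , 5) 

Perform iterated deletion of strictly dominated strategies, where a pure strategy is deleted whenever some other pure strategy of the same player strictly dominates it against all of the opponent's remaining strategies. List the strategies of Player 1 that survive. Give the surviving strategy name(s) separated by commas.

For Player 2, CL strictly dominates L on the remaining rows (S1: 4>-3, S2: 1>-4, S3: 8>-5, S4: 6>3, S5: 6>-1); eliminate L.
Player 1's strategy S1 is strictly dominated by S2 (CL: 2>0, CR: 10>8, R: -1>-4) and is removed.
Among the remaining strategies, none is strictly dominated by another pure strategy of the same player, so the elimination stops.
Surviving strategies — Player 1: {S2, S3, S4, S5}; Player 2: {CL, CR, R}.

S2, S3, S4, S5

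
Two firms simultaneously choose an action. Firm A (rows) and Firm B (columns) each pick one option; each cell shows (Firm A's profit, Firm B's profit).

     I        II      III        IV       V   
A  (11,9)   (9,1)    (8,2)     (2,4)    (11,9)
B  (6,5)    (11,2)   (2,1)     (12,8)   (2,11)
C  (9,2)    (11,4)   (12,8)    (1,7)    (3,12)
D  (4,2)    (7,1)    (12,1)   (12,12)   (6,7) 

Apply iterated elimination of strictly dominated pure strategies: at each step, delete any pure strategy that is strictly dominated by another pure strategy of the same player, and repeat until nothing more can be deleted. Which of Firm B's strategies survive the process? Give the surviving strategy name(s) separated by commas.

Column II is eliminated: IV beats it against every remaining row (A: 4>1, B: 8>2, C: 7>4, D: 12>1).
For Firm B, V strictly dominates III on the remaining rows (A: 9>2, B: 11>1, C: 12>8, D: 7>1); eliminate III.
Row C is eliminated: A beats it against every remaining column (I: 11>9, IV: 2>1, V: 11>3).
Among the remaining strategies, none is strictly dominated by another pure strategy of the same player, so the elimination stops.
Surviving strategies — Firm A: {A, B, D}; Firm B: {I, IV, V}.

I, IV, V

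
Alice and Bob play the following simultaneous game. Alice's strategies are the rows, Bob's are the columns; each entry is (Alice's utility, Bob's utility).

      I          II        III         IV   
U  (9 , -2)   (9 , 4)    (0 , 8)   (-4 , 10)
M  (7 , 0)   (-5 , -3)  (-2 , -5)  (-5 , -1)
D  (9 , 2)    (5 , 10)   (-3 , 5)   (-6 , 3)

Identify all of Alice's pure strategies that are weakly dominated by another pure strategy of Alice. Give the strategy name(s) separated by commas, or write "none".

U is not dominated — it holds its own against M at I (9>7); D at II (9>5).
U weakly dominates M — I: 9>7, II: 9>-5, III: 0>-2, IV: -4>-5.
D: dominated, since U does at least as well everywhere (I: 9=9, II: 9>5, III: 0>-3, IV: -4>-6).

M, D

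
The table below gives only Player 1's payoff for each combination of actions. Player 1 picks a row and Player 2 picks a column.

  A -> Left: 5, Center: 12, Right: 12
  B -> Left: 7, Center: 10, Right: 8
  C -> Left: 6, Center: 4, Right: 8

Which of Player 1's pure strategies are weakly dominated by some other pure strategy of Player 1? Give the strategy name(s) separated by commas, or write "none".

A is not dominated — it holds its own against B at Center (12>10); C at Center (12>4).
B is not dominated — it holds its own against A at Left (7>5); C at Left (7>6).
C: dominated, since B does at least as well everywhere (Left: 7>6, Center: 10>4, Right: 8=8).

C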